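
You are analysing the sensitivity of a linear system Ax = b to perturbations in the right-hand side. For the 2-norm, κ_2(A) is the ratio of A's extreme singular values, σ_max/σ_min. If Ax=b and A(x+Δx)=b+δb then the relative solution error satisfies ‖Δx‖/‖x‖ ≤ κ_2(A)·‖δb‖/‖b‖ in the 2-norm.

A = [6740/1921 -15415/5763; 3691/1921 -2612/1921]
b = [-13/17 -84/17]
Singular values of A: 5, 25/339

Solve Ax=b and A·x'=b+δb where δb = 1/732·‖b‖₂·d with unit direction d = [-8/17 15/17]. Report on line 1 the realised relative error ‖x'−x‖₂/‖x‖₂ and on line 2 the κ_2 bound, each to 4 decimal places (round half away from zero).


0.0017
0.0926

largest singular value 5, smallest 25/339
κ_2(A) = 5 / (25/339) = 67.8000
perturbation bound = 67.8000·1/732 = 0.0926
solve Ax = b  →  x = [-33.0240 -43.0320]
‖b‖ = 5.0000, ‖x‖ = 54.2433
with δb = [-0.0032 0.0060], A·Δx = δb → ‖Δx‖ = 0.0926
realised ‖Δx‖/‖x‖ = 0.0017
tightness: 0.0017 against a bound of 0.0926 (unrounded ratio ≈ 0.0184)


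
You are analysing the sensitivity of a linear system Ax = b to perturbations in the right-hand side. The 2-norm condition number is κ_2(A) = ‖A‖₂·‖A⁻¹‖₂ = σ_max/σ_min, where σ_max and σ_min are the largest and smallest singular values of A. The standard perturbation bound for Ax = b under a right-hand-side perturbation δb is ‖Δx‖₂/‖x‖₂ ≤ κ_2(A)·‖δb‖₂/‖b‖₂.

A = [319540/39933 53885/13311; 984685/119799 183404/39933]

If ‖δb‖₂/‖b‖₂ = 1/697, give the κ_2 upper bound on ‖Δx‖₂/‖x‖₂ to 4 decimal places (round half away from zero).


form AᵀA = [132094625/1003833 23470720/334611; 23470720/334611 4180553/111537] with trace 9983506/59049 and determinant 714025/59049
eigenvalues of AᵀA: λ = (tr ± √(tr²−4·det))/2 = 169, 4225/59049
so κ_2 = √(169 / (4225/59049)) = 48.6000
bound on ‖Δx‖/‖x‖: κ·ε = 48.6000·1/697 = 0.0697

0.0697


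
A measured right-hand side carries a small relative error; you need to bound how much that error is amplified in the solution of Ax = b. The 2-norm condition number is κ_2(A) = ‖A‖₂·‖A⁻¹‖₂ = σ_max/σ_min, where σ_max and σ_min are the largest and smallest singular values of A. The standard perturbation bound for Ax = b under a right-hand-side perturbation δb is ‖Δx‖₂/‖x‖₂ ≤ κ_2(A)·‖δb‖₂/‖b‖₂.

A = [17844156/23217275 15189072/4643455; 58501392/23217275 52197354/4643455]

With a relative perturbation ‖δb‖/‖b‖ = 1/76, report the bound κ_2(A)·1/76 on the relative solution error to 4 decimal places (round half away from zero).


form AᵀA = [5985322830864/862466973481 26597232303840/862466973481; 26597232303840/862466973481 118210866912900/862466973481] with trace 73882325844/513067801 and determinant 81000000/513067801
char-poly roots: 144 and 562500/513067801
so κ_2 = √(144 / (562500/513067801)) = 362.4160
bound on ‖Δx‖/‖x‖: κ·ε = 362.4160·1/76 = 4.7686

4.7686


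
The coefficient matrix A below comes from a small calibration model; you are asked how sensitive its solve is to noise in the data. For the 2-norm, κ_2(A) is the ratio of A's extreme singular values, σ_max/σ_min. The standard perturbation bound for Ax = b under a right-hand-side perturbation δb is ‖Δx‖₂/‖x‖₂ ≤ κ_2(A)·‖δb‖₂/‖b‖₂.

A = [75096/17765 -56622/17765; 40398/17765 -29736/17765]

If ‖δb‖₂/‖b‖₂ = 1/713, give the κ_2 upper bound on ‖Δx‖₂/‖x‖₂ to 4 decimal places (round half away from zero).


AᵀA = [5032116/218405 -3773952/218405; -3773952/218405 2830644/218405]; tr = 1572552/43681, det = 1296/43681
solving λ² − 1572552/43681·λ + 1296/43681 = 0 gives λ = 36, 36/43681
σ_max=√36=6, σ_min=√(36/43681)=(6/209) → κ = 209.0000
perturbation bound = 209.0000·1/713 = 0.2931

0.2931


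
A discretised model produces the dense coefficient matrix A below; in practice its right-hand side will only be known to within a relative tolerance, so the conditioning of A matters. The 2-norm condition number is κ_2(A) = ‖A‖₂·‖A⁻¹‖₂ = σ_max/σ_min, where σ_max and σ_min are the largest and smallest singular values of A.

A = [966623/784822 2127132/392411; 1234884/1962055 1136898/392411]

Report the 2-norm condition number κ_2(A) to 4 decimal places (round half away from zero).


AᵀA = [101933406841/53282488900 22644546498/2664124445; 22644546498/2664124445 20128815252/532824889]; tr = 1258069561/31696900, det = 194481/7924225
λ_max, λ_min = (1258069561/31696900 ± √1582640389197790321/1004693469610000)/2 = 3969/100, 196/316969
σ_max=√(3969/100)=(63/10), σ_min=√(196/316969)=(14/563) → κ = 253.3500

253.3500


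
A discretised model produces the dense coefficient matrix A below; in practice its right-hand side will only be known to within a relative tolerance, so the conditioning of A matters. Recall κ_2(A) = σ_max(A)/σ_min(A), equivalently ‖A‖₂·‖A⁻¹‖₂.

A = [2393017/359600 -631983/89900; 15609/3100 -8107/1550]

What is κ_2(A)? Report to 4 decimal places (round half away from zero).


248.0000

M = AᵀA = [360198482281/5172486400 -18909773883/258624320; -18909773883/258624320 24819847789/323280400]. tr(M)=180098941/1230080, det(M)=214358881/615040000
eigenvalues of AᵀA: λ = (tr ± √(tr²−4·det))/2 = 14641/100, 14641/6150400
so κ_2 = √((14641/100) / (14641/6150400)) = 248.0000


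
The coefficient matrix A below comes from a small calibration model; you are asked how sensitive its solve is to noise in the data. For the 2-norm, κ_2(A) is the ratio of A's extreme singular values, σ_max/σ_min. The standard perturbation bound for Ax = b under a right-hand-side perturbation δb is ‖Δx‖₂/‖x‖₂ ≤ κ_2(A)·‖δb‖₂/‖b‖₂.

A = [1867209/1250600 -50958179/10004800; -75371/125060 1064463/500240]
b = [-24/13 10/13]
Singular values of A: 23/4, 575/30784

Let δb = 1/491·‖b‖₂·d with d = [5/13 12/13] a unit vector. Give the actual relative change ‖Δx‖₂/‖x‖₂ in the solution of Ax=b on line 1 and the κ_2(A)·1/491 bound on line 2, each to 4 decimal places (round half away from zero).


largest singular value 23/4, smallest 575/30784
condition number: (23/4) ÷ (575/30784) = 307.8400
worst-case relative error ≤ 307.8400 × 1/491 = 0.6270
solve Ax = b  →  x = [-0.0974 0.3339]
‖b‖₂ = 2.0000 and ‖x‖₂ = 0.3478
re-solving with b+δb shifts x by Δx of norm 0.2181
dividing the unrounded norms, ‖Δx‖/‖x‖ = 0.6270
tightness: 0.6270 against a bound of 0.6270; the bound is attained (ratio 1)

0.6270
0.6270


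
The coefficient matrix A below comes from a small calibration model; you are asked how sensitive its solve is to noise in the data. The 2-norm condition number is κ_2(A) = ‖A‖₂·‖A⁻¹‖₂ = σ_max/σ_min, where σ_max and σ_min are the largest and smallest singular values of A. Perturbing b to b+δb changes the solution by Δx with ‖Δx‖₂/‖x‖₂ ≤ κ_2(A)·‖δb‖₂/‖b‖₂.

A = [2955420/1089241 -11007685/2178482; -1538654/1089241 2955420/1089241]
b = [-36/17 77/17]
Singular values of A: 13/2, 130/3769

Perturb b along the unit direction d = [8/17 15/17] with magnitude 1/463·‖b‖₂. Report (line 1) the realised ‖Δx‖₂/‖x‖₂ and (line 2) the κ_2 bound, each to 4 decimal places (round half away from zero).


from the listed singular values, σ₁ = 13/2, σ_n = 130/3769
condition number: (13/2) ÷ (130/3769) = 188.4500
perturbation bound = 188.4500·1/463 = 0.4070
solve Ax = b  →  x = [76.4548 41.4733]
‖b‖₂ = 5.0000 and ‖x‖₂ = 86.9791
δb = ε·‖b‖·d = [0.0051 0.0095]; solving A·Δx = δb gives ‖Δx‖ = 0.3131
realised ‖Δx‖/‖x‖ = 0.0036
realised/bound (from unrounded values) ≈ 0.0088

0.0036
0.4070


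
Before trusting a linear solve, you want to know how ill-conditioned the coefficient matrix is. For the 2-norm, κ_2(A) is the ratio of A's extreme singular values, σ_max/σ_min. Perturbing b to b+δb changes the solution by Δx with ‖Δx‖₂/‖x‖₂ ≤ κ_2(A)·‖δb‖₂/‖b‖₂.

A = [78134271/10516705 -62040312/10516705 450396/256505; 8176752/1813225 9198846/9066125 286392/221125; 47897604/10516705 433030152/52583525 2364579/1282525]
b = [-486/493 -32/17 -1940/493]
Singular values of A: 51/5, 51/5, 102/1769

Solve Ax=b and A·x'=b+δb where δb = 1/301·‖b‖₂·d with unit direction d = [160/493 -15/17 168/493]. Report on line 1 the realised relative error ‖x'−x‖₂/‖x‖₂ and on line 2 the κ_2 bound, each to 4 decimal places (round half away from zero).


σ_max = 51/5, σ_min = 102/1769
condition number: (51/5) ÷ (102/1769) = 176.9000
κ_2(A)·‖δb‖/‖b‖ = 0.5877
solve Ax = b  →  x = [-0.3242 -0.2739 -0.1098]
‖b‖₂ = 4.4721 and ‖x‖₂ = 0.4384
with δb = [0.0048 -0.0131 0.0051], A·Δx = δb → ‖Δx‖ = 0.2577
dividing the unrounded norms, ‖Δx‖/‖x‖ = 0.5877
realised/bound = 1 exactly: the bound is attained for this b and d

0.5877
0.5877


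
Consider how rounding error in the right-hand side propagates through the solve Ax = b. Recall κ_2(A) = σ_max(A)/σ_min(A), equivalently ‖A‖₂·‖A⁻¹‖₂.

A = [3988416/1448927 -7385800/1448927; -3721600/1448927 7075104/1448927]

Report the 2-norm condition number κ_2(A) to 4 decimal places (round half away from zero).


183.6875

form AᵀA = [35383791616/2496301369 -66335731200/2496301369; -66335731200/2496301369 124384230976/2496301369] with trace 552830528/8637721 and determinant 1048576/8637721
solving λ² − 552830528/8637721·λ + 1048576/8637721 = 0 gives λ = 64, 16384/8637721
σ_max=√64=8, σ_min=√(16384/8637721)=(128/2939) → κ = 183.6875


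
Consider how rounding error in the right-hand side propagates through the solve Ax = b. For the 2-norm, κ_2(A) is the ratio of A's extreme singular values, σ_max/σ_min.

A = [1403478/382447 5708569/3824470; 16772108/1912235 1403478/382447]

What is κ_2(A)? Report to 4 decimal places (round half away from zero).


form AᵀA = [1955901592756/21636939025 32597881767/865477561; 32597881767/865477561 1358359820569/86547756100] with trace 54331160897/512116900 and determinant 450203524/3200730625
solving λ² − 54331160897/512116900·λ + 450203524/3200730625 = 0 gives λ = 10609/100, 169744/128029225
κ_2(A) = √(λ_max/λ_min) = √((10609/100) / (169744/128029225)) = 282.8750

282.8750


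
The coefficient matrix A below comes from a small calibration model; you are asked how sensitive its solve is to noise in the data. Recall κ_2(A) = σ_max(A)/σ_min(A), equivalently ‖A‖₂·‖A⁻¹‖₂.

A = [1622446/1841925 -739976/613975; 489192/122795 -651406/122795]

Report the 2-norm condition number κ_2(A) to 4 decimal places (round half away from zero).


359.4000

M = AᵀA = [33597152836/2018255625 -14931746816/672751875; -14931746816/672751875 6636412196/224250625]. tr(M)=3732994504/80730225, det(M)=1336336/80730225
eigenvalues of AᵀA: λ = (tr ± √(tr²−4·det))/2 = 1156/25, 1156/3229209
κ = σ_max/σ_min = (34/5)/(34/1797) = 359.4000


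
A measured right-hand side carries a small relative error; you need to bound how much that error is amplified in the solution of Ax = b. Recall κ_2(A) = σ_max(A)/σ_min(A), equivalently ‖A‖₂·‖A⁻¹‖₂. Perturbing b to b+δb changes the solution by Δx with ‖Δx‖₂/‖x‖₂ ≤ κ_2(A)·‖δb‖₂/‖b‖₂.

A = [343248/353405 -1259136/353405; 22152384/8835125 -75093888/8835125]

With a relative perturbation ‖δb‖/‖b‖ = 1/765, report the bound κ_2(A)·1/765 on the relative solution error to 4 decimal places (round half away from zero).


M = AᵀA = [3339438522624/461890140625 -11441604077568/461890140625; -11441604077568/461890140625 39230660837376/461890140625]. tr(M)=68112158976/739024225, det(M)=339738624/739024225
solving λ² − 68112158976/739024225·λ + 339738624/739024225 = 0 gives λ = 2304/25, 147456/29560969
so κ_2 = √((2304/25) / (147456/29560969)) = 135.9250
κ_2(A)·‖δb‖/‖b‖ = 0.1777

0.1777


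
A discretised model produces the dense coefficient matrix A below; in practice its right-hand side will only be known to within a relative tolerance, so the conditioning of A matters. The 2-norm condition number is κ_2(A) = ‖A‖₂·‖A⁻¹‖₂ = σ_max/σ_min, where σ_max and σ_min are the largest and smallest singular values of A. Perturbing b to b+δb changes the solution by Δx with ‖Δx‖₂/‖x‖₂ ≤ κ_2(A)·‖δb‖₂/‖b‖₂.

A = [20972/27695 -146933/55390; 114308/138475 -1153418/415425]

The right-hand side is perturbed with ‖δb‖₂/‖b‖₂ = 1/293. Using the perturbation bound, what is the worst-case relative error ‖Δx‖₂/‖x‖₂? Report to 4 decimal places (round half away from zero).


form AᵀA = [28611104/22800625 -294174034/68401875; -294174034/68401875 12103550881/820822500] with trace 21013681/1313316 and determinant 2500/328329
eigenvalues of AᵀA: λ = (tr ± √(tr²−4·det))/2 = 16, 625/1313316
σ_max=√16=4, σ_min=√(625/1313316)=(25/1146) → κ = 183.3600
perturbation bound = 183.3600·1/293 = 0.6258

0.6258


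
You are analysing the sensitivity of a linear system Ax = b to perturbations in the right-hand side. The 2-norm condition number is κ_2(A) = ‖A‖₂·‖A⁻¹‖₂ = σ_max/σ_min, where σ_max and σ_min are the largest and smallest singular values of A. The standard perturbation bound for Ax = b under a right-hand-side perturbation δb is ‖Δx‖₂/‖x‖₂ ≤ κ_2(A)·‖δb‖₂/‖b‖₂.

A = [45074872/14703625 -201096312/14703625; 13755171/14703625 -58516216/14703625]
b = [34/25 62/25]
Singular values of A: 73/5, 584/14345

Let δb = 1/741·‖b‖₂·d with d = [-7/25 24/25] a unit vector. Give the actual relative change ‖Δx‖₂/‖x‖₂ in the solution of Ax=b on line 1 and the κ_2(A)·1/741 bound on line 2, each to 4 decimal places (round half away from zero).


0.0019
0.4840

largest singular value 73/5, smallest 584/14345
κ = σ_max/σ_min = (73/5)/(584/14345) = 358.6250
worst-case relative error ≤ 358.6250 × 1/741 = 0.4840
solve Ax = b  →  x = [47.9586 10.6503]
‖b‖₂ = 2.8284 and ‖x‖₂ = 49.1269
Δx = A⁻¹·δb where δb = 1/741·2.8284·d; ‖Δx‖ = 0.0938
realised ‖Δx‖/‖x‖ = 0.0019
realised/bound (from unrounded values) ≈ 0.0039


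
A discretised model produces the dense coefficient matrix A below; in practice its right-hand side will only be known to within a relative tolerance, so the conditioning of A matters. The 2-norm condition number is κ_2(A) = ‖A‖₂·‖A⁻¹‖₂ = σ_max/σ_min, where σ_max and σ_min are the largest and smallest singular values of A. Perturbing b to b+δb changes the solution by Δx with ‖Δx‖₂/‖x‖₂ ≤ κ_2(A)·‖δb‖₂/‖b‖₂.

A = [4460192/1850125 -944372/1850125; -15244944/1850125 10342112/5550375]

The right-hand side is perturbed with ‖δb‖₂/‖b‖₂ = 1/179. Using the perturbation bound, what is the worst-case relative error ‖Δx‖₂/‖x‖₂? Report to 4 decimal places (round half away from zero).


M = AᵀA = [403682608384/5476740025 -18165457024/1095348005; -18165457024/1095348005 183977323024/49290660225]. tr(M)=454148816/5864445, det(M)=59969536/733055625
char-poly roots: 1936/25 and 30976/29322225
σ_max=√(1936/25)=(44/5), σ_min=√(30976/29322225)=(176/5415) → κ = 270.7500
perturbation bound = 270.7500·1/179 = 1.5126

1.5126


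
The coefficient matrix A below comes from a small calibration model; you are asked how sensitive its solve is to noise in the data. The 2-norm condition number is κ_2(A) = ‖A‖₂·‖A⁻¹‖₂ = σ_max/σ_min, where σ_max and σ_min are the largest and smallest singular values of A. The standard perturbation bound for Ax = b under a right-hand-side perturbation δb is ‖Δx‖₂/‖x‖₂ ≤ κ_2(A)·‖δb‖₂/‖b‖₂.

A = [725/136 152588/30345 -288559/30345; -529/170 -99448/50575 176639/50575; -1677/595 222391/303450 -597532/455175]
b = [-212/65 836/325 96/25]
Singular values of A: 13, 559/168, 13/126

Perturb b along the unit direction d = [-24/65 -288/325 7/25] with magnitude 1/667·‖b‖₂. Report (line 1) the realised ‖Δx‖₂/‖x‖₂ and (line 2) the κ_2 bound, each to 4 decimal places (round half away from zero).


0.0662
0.1889

from the listed singular values, σ₁ = 13, σ_n = 13/126
condition number: 13 ÷ (13/126) = 126.0000
bound on ‖Δx‖/‖x‖: κ·ε = 126.0000·1/667 = 0.1889
solve Ax = b  →  x = [-1.2055 0.1385 -0.2596]
‖b‖₂ = 5.6569 and ‖x‖₂ = 1.2409
δb = ε·‖b‖·d = [-0.0031 -0.0075 0.0024]; solving A·Δx = δb gives ‖Δx‖ = 0.0822
dividing the unrounded norms, ‖Δx‖/‖x‖ = 0.0662
realised/bound (from unrounded values) ≈ 0.3507


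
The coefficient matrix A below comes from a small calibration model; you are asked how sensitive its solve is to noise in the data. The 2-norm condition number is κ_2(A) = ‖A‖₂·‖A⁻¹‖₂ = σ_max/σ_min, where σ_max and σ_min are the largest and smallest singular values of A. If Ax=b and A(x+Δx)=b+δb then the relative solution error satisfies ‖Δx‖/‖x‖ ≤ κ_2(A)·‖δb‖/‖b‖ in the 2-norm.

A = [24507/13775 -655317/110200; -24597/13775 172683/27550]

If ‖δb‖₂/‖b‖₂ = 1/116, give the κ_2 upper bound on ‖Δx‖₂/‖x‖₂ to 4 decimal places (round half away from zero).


1.3103

AᵀA = [1433538/225625 -39298203/1805000; -39298203/1805000 1077944193/14440000]; tr = 1871505/23104, det = 6561/23104
char-poly roots: 81 and 81/23104
κ_2(A) = √(λ_max/λ_min) = √(81 / (81/23104)) = 152.0000
perturbation bound = 152.0000·1/116 = 1.3103


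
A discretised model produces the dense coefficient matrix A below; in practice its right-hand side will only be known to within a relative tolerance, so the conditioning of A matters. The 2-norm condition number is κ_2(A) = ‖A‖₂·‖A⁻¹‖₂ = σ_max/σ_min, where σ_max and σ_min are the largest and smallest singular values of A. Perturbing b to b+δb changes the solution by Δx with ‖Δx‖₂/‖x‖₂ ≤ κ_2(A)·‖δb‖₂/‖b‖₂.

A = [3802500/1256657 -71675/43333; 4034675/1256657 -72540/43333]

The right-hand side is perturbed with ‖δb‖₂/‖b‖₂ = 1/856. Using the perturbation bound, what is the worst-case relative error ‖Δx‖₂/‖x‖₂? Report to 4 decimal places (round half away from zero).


0.1191

form AᵀA = [36548880625/1877748889 -19490328000/1877748889; -19490328000/1877748889 10399357225/1877748889] with trace 162450650/6497401 and determinant 390625/6497401
eigenvalues of AᵀA: λ = (tr ± √(tr²−4·det))/2 = 25, 15625/6497401
κ = σ_max/σ_min = 5/(125/2549) = 101.9600
bound on ‖Δx‖/‖x‖: κ·ε = 101.9600·1/856 = 0.1191


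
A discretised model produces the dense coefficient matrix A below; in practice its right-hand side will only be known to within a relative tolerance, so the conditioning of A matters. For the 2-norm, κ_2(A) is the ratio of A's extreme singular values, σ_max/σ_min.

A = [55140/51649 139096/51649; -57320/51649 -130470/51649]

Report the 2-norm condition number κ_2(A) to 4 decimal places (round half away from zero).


54.8000

form AᵀA = [7522000/3171961 18012240/3171961; 18012240/3171961 43246276/3171961] with trace 300404/18769 and determinant 1600/18769
λ_max, λ_min = (300404/18769 ± √90122441616/352275361)/2 = 16, 100/18769
σ_max=√16=4, σ_min=√(100/18769)=(10/137) → κ = 54.8000


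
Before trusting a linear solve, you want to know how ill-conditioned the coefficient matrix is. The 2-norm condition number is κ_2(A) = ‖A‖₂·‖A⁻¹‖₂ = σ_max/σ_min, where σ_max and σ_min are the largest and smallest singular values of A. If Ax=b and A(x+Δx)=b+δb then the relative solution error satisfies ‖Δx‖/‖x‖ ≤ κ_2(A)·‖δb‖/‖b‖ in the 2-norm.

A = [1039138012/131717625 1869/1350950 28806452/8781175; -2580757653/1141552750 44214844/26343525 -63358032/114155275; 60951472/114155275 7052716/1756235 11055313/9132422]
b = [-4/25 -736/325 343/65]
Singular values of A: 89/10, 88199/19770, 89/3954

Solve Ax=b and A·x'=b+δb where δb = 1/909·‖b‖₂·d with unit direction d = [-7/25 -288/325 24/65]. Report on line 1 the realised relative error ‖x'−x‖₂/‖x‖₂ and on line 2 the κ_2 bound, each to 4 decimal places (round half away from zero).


σ_max = 89/10, σ_min = 89/3954
κ = σ_max/σ_min = (89/10)/(89/3954) = 395.4000
κ_2(A)·‖δb‖/‖b‖ = 0.4350
solve Ax = b  →  x = [-66.6541 -38.1343 160.2620]
‖b‖ = 5.7446, ‖x‖ = 177.7102
re-solving with b+δb shifts x by Δx of norm 0.2808
realised ‖Δx‖/‖x‖ = 0.0016
so the bound overstates the realised error by a factor of ≈ 275.3248 (computed from the unrounded values)

0.0016
0.4350


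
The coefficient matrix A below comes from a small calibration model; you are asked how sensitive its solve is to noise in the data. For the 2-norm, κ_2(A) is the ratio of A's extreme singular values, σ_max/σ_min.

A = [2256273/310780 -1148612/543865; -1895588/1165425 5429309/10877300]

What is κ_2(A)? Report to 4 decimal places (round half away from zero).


318.3600

form AᵀA = [715594781809/12927690000 -30437299408/1885288125; -30437299408/1885288125 331470081401/70384090000] with trace 30437900033/506765448 and determinant 577200625/16216494336
eigenvalues of AᵀA: λ = (tr ± √(tr²−4·det))/2 = 961/16, 600625/1013530896
σ_max=√(961/16)=(31/4), σ_min=√(600625/1013530896)=(775/31836) → κ = 318.3600


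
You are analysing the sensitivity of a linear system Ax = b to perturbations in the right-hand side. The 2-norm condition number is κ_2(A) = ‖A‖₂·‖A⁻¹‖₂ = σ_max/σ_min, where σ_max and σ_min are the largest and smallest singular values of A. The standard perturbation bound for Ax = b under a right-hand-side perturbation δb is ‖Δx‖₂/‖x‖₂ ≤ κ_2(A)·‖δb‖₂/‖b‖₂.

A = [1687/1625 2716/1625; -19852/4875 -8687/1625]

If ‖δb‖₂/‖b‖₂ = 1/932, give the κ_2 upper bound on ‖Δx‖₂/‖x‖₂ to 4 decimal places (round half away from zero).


M = AᵀA = [134309/7605 59584/2535; 59584/2535 26509/845]. tr(M)=74578/1521, det(M)=2401/1521
λ_max, λ_min = (74578/1521 ± √5547270400/2313441)/2 = 49, 49/1521
κ = σ_max/σ_min = 7/(7/39) = 39.0000
worst-case relative error ≤ 39.0000 × 1/932 = 0.0418

0.0418


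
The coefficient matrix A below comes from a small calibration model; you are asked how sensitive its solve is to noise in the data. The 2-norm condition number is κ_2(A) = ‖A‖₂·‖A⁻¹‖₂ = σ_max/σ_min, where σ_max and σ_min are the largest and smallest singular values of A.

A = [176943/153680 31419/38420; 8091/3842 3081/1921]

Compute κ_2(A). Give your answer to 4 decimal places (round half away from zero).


72.3200

AᵀA = [470767041/81721600 88242453/20430400; 88242453/20430400 16554249/5107600]; tr = 29425401/3268864, det = 50625/3268864
solving λ² − 29425401/3268864·λ + 50625/3268864 = 0 gives λ = 9, 5625/3268864
κ_2(A) = √(λ_max/λ_min) = √(9 / (5625/3268864)) = 72.3200


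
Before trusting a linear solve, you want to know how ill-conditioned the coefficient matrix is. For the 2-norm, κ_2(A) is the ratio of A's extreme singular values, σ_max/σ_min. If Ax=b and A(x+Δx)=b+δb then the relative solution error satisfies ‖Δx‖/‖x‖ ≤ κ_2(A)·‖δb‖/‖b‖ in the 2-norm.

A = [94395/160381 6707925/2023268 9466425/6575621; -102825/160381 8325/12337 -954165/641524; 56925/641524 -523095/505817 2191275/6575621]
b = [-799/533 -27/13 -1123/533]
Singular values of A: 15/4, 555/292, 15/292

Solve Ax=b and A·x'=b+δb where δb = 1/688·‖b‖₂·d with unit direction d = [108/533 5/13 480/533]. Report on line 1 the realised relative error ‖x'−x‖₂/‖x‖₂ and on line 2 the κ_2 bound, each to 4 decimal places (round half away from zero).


largest singular value 15/4, smallest 15/292
κ = σ_max/σ_min = (15/4)/(15/292) = 73.0000
κ_2(A)·‖δb‖/‖b‖ = 0.1061
solve Ax = b  →  x = [54.0550 -0.4485 -22.1079]
2-norm of b is 3.3166; of x, 58.4030
re-solving with b+δb shifts x by Δx of norm 0.0938
dividing the unrounded norms, ‖Δx‖/‖x‖ = 0.0016
tightness: 0.0016 against a bound of 0.1061 (unrounded ratio ≈ 0.0151)

0.0016
0.1061


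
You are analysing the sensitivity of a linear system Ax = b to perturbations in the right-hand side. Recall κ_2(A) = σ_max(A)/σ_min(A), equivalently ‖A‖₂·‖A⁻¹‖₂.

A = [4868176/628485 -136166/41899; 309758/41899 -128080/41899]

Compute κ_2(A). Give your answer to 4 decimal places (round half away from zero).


386.7600

AᵀA = [45287891743876/394993395225 -1257987122816/26332893015; -1257987122816/26332893015 34945665956/1755526201]; tr = 314500985704/2337239025, det = 11316496/93489561
λ_max, λ_min = (314500985704/2337239025 ± √98908225073179866735616/5462686259982950625)/2 = 3364/25, 84100/93489561
so κ_2 = √((3364/25) / (84100/93489561)) = 386.7600


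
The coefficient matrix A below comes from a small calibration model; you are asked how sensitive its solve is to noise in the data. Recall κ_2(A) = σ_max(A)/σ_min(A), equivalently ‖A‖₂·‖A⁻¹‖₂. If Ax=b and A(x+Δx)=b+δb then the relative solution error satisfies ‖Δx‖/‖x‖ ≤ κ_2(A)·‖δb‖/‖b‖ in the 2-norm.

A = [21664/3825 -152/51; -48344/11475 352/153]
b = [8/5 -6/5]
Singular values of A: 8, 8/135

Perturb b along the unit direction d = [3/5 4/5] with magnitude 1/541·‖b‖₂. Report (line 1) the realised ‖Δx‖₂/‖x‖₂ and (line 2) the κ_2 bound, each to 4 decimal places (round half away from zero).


0.2495
0.2495

largest singular value 8, smallest 8/135
κ = σ_max/σ_min = 8/(8/135) = 135.0000
worst-case relative error ≤ 135.0000 × 1/541 = 0.2495
solve Ax = b  →  x = [0.2206 -0.1176]
‖b‖ = 2.0000, ‖x‖ = 0.2500
δb = ε·‖b‖·d = [0.0022 0.0030]; solving A·Δx = δb gives ‖Δx‖ = 0.0624
realised ‖Δx‖/‖x‖ = 0.2495
so the bound is sharp here: realised error equals the bound


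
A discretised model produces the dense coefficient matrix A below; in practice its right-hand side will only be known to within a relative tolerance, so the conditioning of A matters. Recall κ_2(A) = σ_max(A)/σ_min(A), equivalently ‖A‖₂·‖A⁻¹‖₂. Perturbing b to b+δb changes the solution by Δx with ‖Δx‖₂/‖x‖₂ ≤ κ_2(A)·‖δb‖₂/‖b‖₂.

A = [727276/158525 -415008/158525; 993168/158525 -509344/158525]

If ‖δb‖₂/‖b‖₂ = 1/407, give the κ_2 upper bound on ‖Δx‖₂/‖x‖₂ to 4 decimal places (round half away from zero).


0.1146

AᵀA = [60612522256/1005207025 -1292303232/40208281; -1292303232/40208281 17266518016/1005207025]; tr = 269477648/3478225, det = 239878144/86955625
λ_max, λ_min = (269477648/3478225 ± √2899388269857024/483921966025)/2 = 1936/25, 123904/3478225
κ = σ_max/σ_min = (44/5)/(352/1865) = 46.6250
bound on ‖Δx‖/‖x‖: κ·ε = 46.6250·1/407 = 0.1146


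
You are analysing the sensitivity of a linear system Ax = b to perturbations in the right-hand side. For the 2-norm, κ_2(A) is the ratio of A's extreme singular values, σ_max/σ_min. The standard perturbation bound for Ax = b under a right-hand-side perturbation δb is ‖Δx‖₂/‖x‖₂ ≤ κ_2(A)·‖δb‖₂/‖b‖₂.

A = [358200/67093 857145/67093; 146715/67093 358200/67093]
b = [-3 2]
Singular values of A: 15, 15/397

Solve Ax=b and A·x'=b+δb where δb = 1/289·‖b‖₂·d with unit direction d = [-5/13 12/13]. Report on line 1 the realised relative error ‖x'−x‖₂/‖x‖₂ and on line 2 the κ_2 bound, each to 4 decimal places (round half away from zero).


0.0042
1.3737

from the listed singular values, σ₁ = 15, σ_n = 15/397
κ = σ_max/σ_min = 15/(15/397) = 397.0000
perturbation bound = 397.0000·1/289 = 1.3737
solve Ax = b  →  x = [-73.3436 30.4154]
‖b‖ = 3.6056, ‖x‖ = 79.4001
with δb = [-0.0048 0.0115], A·Δx = δb → ‖Δx‖ = 0.3302
relative error = 0.0042
realised/bound (from unrounded values) ≈ 0.0030


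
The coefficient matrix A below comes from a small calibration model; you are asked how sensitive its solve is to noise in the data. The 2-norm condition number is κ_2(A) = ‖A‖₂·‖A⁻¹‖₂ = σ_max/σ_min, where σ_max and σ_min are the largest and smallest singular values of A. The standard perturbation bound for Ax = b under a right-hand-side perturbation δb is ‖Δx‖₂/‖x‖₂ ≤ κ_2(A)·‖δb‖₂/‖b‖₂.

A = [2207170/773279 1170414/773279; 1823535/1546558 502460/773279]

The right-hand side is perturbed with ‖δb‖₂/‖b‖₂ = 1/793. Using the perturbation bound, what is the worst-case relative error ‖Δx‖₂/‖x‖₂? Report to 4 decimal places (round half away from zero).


0.2206

M = AᵀA = [7940020025/832524068 1058624910/208131017; 1058624910/208131017 564683252/208131017]. tr(M)=599926649/48972004, det(M)=60025/12243001
solving λ² − 599926649/48972004·λ + 60025/12243001 = 0 gives λ = 49/4, 4900/12243001
so κ_2 = √((49/4) / (4900/12243001)) = 174.9500
worst-case relative error ≤ 174.9500 × 1/793 = 0.2206


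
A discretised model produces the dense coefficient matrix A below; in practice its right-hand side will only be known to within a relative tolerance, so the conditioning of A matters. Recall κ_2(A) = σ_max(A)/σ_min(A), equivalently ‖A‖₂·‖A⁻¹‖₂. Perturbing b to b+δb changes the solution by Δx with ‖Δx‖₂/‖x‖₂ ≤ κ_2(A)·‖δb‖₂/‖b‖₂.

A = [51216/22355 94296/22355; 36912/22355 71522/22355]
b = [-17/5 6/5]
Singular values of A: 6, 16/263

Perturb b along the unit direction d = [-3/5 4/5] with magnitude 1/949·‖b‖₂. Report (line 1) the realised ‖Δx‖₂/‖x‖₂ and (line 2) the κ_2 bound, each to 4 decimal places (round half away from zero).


σ_max = 6, σ_min = 16/263
κ = σ_max/σ_min = 6/(16/263) = 98.6250
worst-case relative error ≤ 98.6250 × 1/949 = 0.1039
solve Ax = b  →  x = [-43.6679 22.9118]
2-norm of b is 3.6056; of x, 49.3136
re-solving with b+δb shifts x by Δx of norm 0.0625
relative error = 0.0013
realised/bound (from unrounded values) ≈ 0.0122

0.0013
0.1039


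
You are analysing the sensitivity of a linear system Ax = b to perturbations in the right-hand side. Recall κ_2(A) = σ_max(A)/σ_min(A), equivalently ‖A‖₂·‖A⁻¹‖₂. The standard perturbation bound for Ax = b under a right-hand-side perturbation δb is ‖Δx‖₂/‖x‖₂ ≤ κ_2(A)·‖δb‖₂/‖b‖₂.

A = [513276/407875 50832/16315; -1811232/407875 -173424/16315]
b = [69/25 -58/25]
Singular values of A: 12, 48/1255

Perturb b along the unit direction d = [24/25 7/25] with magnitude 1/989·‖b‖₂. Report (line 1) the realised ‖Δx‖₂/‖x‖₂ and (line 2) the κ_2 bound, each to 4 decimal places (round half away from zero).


σ_max = 12, σ_min = 48/1255
κ_2(A) = 12 / (48/1255) = 313.7500
worst-case relative error ≤ 313.7500 × 1/989 = 0.3172
solve Ax = b  →  x = [-48.1731 20.3429]
2-norm of b is 3.6056; of x, 52.2923
re-solving with b+δb shifts x by Δx of norm 0.0953
dividing the unrounded norms, ‖Δx‖/‖x‖ = 0.0018
tightness: 0.0018 against a bound of 0.3172 (unrounded ratio ≈ 0.0057)

0.0018
0.3172


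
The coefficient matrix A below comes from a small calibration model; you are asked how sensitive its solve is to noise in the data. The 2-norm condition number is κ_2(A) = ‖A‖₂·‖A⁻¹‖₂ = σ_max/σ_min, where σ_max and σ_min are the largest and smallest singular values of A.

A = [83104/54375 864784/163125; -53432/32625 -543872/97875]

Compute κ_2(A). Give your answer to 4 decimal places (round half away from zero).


337.5000

M = AᵀA = [158776384/31640625 1632945664/94921875; 1632945664/94921875 16796172544/284765625]. tr(M)=29160256/455625, det(M)=16384/455625
solving λ² − 29160256/455625·λ + 16384/455625 = 0 gives λ = 64, 256/455625
so κ_2 = √(64 / (256/455625)) = 337.5000


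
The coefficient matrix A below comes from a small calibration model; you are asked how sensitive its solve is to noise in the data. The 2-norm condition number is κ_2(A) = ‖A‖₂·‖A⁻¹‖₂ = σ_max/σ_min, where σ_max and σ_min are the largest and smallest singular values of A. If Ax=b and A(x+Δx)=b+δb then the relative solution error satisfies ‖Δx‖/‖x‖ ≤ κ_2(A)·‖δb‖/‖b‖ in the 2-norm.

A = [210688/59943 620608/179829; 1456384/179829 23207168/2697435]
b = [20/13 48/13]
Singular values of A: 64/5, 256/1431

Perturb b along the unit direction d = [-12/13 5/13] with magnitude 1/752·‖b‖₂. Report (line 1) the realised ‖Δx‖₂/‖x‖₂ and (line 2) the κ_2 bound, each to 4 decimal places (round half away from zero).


largest singular value 64/5, smallest 256/1431
condition number: (64/5) ÷ (256/1431) = 71.5500
κ_2(A)·‖δb‖/‖b‖ = 0.0951
solve Ax = b  →  x = [0.2155 0.2263]
2-norm of b is 4.0000; of x, 0.3125
with δb = [-0.0049 0.0020], A·Δx = δb → ‖Δx‖ = 0.0297
realised ‖Δx‖/‖x‖ = 0.0951
realised/bound = 1 exactly: the bound is attained for this b and d

0.0951
0.0951


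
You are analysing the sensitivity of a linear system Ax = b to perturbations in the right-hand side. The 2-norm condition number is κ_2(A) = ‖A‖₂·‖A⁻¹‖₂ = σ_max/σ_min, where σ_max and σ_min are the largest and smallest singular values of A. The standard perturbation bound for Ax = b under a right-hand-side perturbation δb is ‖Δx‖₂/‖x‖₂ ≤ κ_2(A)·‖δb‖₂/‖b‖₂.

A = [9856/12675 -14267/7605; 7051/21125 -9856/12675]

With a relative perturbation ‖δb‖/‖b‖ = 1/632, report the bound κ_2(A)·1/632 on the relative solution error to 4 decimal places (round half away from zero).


0.3560

M = AᵀA = [17017561/23765625 -24502016/14259375; -24502016/14259375 35283721/8555625]. tr(M)=6125746/1265625, det(M)=14641/31640625
solving λ² − 6125746/1265625·λ + 14641/31640625 = 0 gives λ = 121/25, 121/1265625
so κ_2 = √((121/25) / (121/1265625)) = 225.0000
κ_2(A)·‖δb‖/‖b‖ = 0.3560


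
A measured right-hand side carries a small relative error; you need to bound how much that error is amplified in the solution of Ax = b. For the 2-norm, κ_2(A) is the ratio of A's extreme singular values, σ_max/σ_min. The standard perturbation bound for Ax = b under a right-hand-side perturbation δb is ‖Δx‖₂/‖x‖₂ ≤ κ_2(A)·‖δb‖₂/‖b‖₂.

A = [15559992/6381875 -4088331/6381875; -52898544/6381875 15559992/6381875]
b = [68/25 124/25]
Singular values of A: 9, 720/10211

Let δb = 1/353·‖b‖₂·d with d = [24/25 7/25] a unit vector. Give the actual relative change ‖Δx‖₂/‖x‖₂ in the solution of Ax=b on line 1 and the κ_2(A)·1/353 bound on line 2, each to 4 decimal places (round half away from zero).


from the listed singular values, σ₁ = 9, σ_n = 720/10211
κ = σ_max/σ_min = 9/(720/10211) = 127.6375
perturbation bound = 127.6375·1/353 = 0.3616
solve Ax = b  →  x = [15.4571 54.5831]
‖b‖₂ = 5.6569 and ‖x‖₂ = 56.7295
Δx = A⁻¹·δb where δb = 1/353·5.6569·d; ‖Δx‖ = 0.2273
dividing the unrounded norms, ‖Δx‖/‖x‖ = 0.0040
realised/bound (from unrounded values) ≈ 0.0111

0.0040
0.3616


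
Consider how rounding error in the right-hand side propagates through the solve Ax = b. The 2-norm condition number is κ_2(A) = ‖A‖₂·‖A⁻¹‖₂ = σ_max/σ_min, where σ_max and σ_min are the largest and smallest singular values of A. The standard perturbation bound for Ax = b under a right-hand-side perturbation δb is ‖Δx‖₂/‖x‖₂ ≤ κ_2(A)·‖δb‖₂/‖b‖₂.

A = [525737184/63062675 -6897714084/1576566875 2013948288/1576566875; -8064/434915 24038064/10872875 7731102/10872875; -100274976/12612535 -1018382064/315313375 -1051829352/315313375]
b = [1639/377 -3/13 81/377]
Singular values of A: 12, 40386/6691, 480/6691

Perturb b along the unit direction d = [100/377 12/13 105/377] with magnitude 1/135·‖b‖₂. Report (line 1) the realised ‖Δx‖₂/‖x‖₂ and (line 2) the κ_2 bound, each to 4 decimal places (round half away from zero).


largest singular value 12, smallest 480/6691
κ_2(A) = 12 / (480/6691) = 167.2750
worst-case relative error ≤ 167.2750 × 1/135 = 1.2391
solve Ax = b  →  x = [-3.6631 -4.2437 12.7748]
‖b‖₂ = 4.3589 and ‖x‖₂ = 13.9507
with δb = [0.0086 0.0298 0.0090], A·Δx = δb → ‖Δx‖ = 0.4501
relative error = 0.0323
so the bound overstates the realised error by a factor of ≈ 38.4061 (computed from the unrounded values)

0.0323
1.2391


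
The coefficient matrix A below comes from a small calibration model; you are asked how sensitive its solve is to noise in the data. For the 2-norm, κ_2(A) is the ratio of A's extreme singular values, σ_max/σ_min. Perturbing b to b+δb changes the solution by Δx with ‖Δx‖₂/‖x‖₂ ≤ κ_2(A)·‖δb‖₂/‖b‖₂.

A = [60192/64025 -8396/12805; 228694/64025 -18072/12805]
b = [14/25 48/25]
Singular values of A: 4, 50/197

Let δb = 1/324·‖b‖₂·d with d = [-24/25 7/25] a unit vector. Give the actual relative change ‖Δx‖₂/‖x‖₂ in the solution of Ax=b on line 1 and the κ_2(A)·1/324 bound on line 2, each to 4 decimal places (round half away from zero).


0.0486
0.0486

σ_max = 4, σ_min = 50/197
condition number: 4 ÷ (50/197) = 15.7600
perturbation bound = 15.7600·1/324 = 0.0486
solve Ax = b  →  x = [0.4615 -0.1923]
‖b‖ = 2.0000, ‖x‖ = 0.5000
Δx = A⁻¹·δb where δb = 1/324·2.0000·d; ‖Δx‖ = 0.0243
dividing the unrounded norms, ‖Δx‖/‖x‖ = 0.0486
tightness: 0.0486 against a bound of 0.0486; the bound is attained (ratio 1)


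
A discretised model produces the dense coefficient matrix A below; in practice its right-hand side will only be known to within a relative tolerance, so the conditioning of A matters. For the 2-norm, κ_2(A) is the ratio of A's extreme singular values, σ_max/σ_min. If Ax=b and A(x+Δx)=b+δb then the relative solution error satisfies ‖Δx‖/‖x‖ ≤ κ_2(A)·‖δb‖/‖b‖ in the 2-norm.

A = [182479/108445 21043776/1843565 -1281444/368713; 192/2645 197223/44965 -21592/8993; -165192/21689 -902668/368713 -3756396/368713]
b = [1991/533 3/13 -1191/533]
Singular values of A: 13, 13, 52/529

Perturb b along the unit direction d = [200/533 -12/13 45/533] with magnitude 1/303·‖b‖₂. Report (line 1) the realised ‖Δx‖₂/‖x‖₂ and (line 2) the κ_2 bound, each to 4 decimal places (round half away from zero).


σ_max = 13, σ_min = 52/529
κ_2(A) = 13 / (52/529) = 132.2500
κ_2(A)·‖δb‖/‖b‖ = 0.4365
solve Ax = b  →  x = [-8.0000 3.1629 5.4400]
‖b‖ = 4.3589, ‖x‖ = 10.1783
with δb = [0.0054 -0.0133 0.0012], A·Δx = δb → ‖Δx‖ = 0.1463
realised ‖Δx‖/‖x‖ = 0.0144
realised/bound (from unrounded values) ≈ 0.0329

0.0144
0.4365


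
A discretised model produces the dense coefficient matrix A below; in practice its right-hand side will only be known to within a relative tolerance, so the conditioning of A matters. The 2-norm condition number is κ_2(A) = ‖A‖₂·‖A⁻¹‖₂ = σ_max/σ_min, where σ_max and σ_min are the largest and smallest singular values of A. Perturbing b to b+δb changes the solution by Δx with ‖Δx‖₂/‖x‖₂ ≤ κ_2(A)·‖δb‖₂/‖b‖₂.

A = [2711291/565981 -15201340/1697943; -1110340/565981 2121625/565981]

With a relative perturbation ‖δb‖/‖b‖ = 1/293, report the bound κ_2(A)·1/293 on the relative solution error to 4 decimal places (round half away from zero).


1.0489

form AᵀA = [50792626049/1895470369 -285694861760/5686411107; -285694861760/5686411107 1607055453025/17059233321] with trace 7142522794/59028489 and determinant 9150625/59028489
solving λ² − 7142522794/59028489·λ + 9150625/59028489 = 0 gives λ = 121, 75625/59028489
σ_max=√121=11, σ_min=√(75625/59028489)=(275/7683) → κ = 307.3200
perturbation bound = 307.3200·1/293 = 1.0489


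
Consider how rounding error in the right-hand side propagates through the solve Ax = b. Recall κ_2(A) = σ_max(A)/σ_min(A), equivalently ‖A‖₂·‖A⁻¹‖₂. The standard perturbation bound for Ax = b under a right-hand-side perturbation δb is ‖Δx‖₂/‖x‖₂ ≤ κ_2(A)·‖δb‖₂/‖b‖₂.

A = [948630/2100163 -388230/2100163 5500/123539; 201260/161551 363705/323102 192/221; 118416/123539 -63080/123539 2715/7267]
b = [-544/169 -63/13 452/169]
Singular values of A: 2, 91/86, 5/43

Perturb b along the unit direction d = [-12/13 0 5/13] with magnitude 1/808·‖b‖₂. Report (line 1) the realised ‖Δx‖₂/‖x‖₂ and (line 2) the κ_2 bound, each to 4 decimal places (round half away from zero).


0.0020
0.0213

largest singular value 2, smallest 5/43
κ = σ_max/σ_min = 2/(5/43) = 17.2000
κ_2(A)·‖δb‖/‖b‖ = 0.0213
solve Ax = b  →  x = [-14.5066 -10.9501 29.4118]
‖b‖₂ = 6.4031 and ‖x‖₂ = 34.5745
Δx = A⁻¹·δb where δb = 1/808·6.4031·d; ‖Δx‖ = 0.0682
dividing the unrounded norms, ‖Δx‖/‖x‖ = 0.0020
tightness: 0.0020 against a bound of 0.0213 (unrounded ratio ≈ 0.0926)
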